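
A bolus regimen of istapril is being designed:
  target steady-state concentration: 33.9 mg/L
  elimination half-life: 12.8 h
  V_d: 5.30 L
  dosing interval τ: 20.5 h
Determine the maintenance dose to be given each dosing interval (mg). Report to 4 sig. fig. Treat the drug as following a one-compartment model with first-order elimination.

k = ln2 / t½ = 0.693147 / 12.8 = 0.05415 h⁻¹
CL = k × Vd = 0.05415 × 5.30 = 0.2870 L/h
At steady state, Dose/τ = Css × CL.
Dose = Css × CL × τ = 33.9 × 0.2870 × 20.5 = 199.5 mg

199.5 mg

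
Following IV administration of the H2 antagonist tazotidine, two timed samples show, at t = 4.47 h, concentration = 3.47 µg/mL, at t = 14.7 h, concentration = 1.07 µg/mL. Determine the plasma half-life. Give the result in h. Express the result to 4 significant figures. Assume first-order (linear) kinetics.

k = ln(C₁/C₂) / (t₂ − t₁) = ln(3.47/1.07) / (14.7 − 4.47)
  = 1.176 / 10.23 = 0.1150 h⁻¹
t½ = ln2 / k = 0.693147 / 0.1150 = 6.027 h

6.027 h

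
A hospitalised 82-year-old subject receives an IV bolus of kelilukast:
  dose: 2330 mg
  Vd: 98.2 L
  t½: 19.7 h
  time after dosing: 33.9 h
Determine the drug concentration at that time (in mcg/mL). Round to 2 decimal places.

7.20 mcg/mL

C₀ = Dose / Vd = 2330 / 98.2 = 23.73 mg/L
k = ln2 / t½ = 0.693147 / 19.7 = 0.03519 h⁻¹
C = C₀ · e^(−k·t) = 23.73 × e^(−0.03519 × 33.9)
  = 23.73 × 0.3033 = 7.197 mg/L
(7.197 mg/L = 7.197 mcg/mL)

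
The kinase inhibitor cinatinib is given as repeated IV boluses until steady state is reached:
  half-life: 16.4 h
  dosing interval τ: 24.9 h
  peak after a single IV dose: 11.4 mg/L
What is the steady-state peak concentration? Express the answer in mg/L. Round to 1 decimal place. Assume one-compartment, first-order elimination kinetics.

k = ln2 / t½ = 0.693147 / 16.4 = 0.04227 h⁻¹
e^(−kτ) = e^(−0.04227 × 24.9) = 0.3491
Accumulation ratio R = 1 / (1 − e^(−kτ)) = 1 / (1 − 0.3491) = 1.536
Steady-state peak = C₀ × R = 11.4 × 1.536 = 17.51 mg/L

17.5 mg/L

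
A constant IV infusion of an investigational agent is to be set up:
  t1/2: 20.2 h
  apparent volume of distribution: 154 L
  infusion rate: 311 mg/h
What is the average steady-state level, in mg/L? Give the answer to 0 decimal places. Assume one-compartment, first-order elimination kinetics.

k = ln2 / t½ = 0.693147 / 20.2 = 0.03431 h⁻¹
CL = k × Vd = 0.03431 × 154 = 5.284 L/h
At steady state Css = R₀ / CL = 311 / 5.284 = 58.86 mg/L

59 mg/L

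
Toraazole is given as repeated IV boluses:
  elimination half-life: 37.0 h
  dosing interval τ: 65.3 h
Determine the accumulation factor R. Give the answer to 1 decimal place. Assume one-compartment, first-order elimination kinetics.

k = ln2 / t½ = 0.693147 / 37.0 = 0.01873 h⁻¹
e^(−kτ) = e^(−0.01873 × 65.3) = 0.2943
Accumulation ratio R = 1 / (1 − e^(−kτ)) = 1 / (1 − 0.2943) = 1.417

1.4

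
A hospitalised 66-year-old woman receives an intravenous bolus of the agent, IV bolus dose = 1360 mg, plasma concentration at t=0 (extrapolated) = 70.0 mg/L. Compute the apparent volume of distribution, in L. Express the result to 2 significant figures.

Vd = Dose / C₀ = 1360 / 70.0 = 19.43 L

19 L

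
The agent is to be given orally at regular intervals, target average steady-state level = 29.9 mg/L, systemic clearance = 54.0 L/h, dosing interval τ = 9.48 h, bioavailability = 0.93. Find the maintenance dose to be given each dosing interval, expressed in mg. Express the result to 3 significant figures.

16500 mg

At steady state, F × (Dose/τ) = Css × CL.
Dose = Css × CL × τ / F = 29.9 × 54.00 × 9.48 / 0.93 = 16460 mg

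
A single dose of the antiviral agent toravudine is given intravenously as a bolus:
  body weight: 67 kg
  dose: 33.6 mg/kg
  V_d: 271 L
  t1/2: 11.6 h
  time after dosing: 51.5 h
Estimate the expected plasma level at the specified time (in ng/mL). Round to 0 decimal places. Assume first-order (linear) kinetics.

383 ng/mL

Total dose = 33.6 × 67 = 2251 mg
C₀ = Dose / Vd = 2251 / 271 = 8.306 mg/L
k = ln2 / t½ = 0.693147 / 11.6 = 0.05975 h⁻¹
C = C₀ · e^(−k·t) = 8.306 × e^(−0.05975 × 51.5)
  = 8.306 × 0.04609 = 0.3828 mg/L
Convert: 0.3828 mg/L × 1000 = 382.8 ng/mL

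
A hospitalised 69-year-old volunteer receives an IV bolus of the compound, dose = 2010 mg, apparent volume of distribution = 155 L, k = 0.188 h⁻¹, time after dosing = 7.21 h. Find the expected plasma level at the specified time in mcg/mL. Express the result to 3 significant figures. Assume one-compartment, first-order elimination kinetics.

C₀ = Dose / Vd = 2010 / 155 = 12.97 mg/L
C = C₀ · e^(−k·t) = 12.97 × e^(−0.1880 × 7.21)
  = 12.97 × 0.2578 = 3.344 mg/L
(3.344 mg/L = 3.344 mcg/mL)

3.34 mcg/mL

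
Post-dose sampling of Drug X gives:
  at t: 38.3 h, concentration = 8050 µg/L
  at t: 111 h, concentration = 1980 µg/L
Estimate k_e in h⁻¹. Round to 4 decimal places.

k = ln(C₁/C₂) / (t₂ − t₁) = ln(8050/1980) / (111 − 38.3)
  = 1.403 / 72.70 = 0.01930 h⁻¹

0.0193 h⁻¹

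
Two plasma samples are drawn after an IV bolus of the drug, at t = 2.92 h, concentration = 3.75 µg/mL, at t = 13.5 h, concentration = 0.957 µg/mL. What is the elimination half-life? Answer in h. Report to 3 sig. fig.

k = ln(C₁/C₂) / (t₂ − t₁) = ln(3.75/0.957) / (13.5 − 2.92)
  = 1.366 / 10.58 = 0.1291 h⁻¹
t½ = ln2 / k = 0.693147 / 0.1291 = 5.369 h

5.37 h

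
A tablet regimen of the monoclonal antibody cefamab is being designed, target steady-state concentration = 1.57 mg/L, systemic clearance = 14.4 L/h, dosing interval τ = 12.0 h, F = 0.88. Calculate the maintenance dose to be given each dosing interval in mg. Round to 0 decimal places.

308 mg

At steady state, F × (Dose/τ) = Css × CL.
Dose = Css × CL × τ / F = 1.57 × 14.40 × 12.0 / 0.88 = 308.3 mg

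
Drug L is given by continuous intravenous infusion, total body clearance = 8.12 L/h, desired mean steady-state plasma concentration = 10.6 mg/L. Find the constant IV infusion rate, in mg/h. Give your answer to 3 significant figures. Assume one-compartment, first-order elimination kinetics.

At steady state, infusion rate R₀ = Css × CL = 10.6 × 8.120 = 86.07 mg/h

86.1 mg/h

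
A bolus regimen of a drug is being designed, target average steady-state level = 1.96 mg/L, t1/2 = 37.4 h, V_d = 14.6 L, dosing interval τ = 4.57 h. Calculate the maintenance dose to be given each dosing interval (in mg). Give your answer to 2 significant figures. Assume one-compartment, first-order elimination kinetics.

2.4 mg

k = ln2 / t½ = 0.693147 / 37.4 = 0.01853 h⁻¹
CL = k × Vd = 0.01853 × 14.6 = 0.2705 L/h
At steady state, Dose/τ = Css × CL.
Dose = Css × CL × τ = 1.96 × 0.2705 × 4.57 = 2.423 mg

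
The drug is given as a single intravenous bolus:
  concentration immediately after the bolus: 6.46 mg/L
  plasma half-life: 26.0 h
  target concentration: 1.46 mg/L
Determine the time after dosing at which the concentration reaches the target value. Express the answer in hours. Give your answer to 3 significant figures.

k = ln2 / t½ = 0.693147 / 26.0 = 0.02666 h⁻¹
t = ln(C₀ / C) / k = ln(6.460 / 1.46) / 0.02666
  = ln(4.425) / 0.02666 = 1.487 / 0.02666 = 55.78 h

55.8 h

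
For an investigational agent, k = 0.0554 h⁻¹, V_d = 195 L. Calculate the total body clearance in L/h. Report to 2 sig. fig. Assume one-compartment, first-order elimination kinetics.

11 L/h

CL = k × Vd = 0.0554 × 195 = 10.80 L/h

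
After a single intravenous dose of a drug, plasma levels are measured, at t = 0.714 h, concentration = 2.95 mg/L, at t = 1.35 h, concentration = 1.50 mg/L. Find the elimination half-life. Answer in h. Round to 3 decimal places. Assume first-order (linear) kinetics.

k = ln(C₁/C₂) / (t₂ − t₁) = ln(2.95/1.50) / (1.35 − 0.714)
  = 0.6763 / 0.6360 = 1.063 h⁻¹
t½ = ln2 / k = 0.693147 / 1.063 = 0.6521 h

0.652 h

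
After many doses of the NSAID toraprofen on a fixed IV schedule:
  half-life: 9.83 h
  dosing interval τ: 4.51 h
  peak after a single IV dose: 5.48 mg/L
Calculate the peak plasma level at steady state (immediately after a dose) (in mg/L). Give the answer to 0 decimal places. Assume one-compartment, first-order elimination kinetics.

20 mg/L

k = ln2 / t½ = 0.693147 / 9.83 = 0.07051 h⁻¹
e^(−kτ) = e^(−0.07051 × 4.51) = 0.7276
Accumulation ratio R = 1 / (1 − e^(−kτ)) = 1 / (1 − 0.7276) = 3.671
Steady-state peak = C₀ × R = 5.48 × 3.671 = 20.12 mg/L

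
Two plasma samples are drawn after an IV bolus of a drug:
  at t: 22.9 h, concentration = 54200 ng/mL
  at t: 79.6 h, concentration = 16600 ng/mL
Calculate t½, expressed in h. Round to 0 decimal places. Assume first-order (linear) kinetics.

k = ln(C₁/C₂) / (t₂ − t₁) = ln(54200/16600) / (79.6 − 22.9)
  = 1.183 / 56.70 = 0.02086 h⁻¹
t½ = ln2 / k = 0.693147 / 0.02086 = 33.23 h

33 h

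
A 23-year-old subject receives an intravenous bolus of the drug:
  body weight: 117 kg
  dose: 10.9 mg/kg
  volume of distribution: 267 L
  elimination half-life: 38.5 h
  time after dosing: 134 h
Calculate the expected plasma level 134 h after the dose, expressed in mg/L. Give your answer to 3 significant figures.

0.428 mg/L

Total dose = 10.9 × 117 = 1275 mg
C₀ = Dose / Vd = 1275 / 267 = 4.775 mg/L
k = ln2 / t½ = 0.693147 / 38.5 = 0.01800 h⁻¹
C = C₀ · e^(−k·t) = 4.775 × e^(−0.01800 × 134)
  = 4.775 × 0.08964 = 0.4280 mg/L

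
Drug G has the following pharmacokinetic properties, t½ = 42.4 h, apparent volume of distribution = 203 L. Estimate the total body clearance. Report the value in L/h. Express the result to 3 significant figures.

3.32 L/h

k = ln2 / t½ = 0.693147 / 42.4 = 0.01635 h⁻¹
CL = k × Vd = 0.01635 × 203 = 3.319 L/h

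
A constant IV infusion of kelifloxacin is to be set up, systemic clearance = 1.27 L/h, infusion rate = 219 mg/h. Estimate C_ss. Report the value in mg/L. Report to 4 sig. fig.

At steady state Css = R₀ / CL = 219 / 1.270 = 172.4 mg/L

172.4 mg/L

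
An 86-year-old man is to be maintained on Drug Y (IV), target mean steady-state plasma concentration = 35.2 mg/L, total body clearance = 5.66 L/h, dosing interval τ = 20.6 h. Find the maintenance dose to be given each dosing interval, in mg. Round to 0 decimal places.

4104 mg

At steady state, Dose/τ = Css × CL.
Dose = Css × CL × τ = 35.2 × 5.660 × 20.6 = 4104 mg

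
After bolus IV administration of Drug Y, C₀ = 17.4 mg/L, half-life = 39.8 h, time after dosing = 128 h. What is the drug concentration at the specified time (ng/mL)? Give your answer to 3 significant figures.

k = ln2 / t½ = 0.693147 / 39.8 = 0.01742 h⁻¹
C = C₀ · e^(−k·t) = 17.40 × e^(−0.01742 × 128)
  = 17.40 × 0.1076 = 1.872 mg/L
Convert: 1.872 mg/L × 1000 = 1872 ng/mL

1870 ng/mL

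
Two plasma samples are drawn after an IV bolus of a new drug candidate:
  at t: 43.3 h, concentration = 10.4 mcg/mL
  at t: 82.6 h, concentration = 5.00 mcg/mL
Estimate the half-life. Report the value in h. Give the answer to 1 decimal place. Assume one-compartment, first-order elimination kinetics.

37.2 h

k = ln(C₁/C₂) / (t₂ − t₁) = ln(10.4/5.00) / (82.6 − 43.3)
  = 0.7324 / 39.30 = 0.01864 h⁻¹
t½ = ln2 / k = 0.693147 / 0.01864 = 37.19 h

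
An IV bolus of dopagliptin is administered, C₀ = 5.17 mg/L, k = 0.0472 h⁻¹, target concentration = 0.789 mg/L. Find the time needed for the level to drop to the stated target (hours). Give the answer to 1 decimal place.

t = ln(C₀ / C) / k = ln(5.170 / 0.789) / 0.04720
  = ln(6.553) / 0.04720 = 1.880 / 0.04720 = 39.83 h

39.8 h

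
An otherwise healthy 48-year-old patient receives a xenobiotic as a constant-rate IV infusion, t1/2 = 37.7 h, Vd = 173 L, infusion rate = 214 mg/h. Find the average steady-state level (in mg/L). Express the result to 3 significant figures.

k = ln2 / t½ = 0.693147 / 37.7 = 0.01839 h⁻¹
CL = k × Vd = 0.01839 × 173 = 3.181 L/h
At steady state Css = R₀ / CL = 214 / 3.181 = 67.27 mg/L

67.3 mg/L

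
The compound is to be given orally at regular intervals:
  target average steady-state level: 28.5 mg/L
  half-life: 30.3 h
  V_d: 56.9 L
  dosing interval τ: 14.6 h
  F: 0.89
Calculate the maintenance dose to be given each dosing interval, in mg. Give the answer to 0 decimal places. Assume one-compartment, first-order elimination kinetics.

609 mg

k = ln2 / t½ = 0.693147 / 30.3 = 0.02288 h⁻¹
CL = k × Vd = 0.02288 × 56.9 = 1.302 L/h
At steady state, F × (Dose/τ) = Css × CL.
Dose = Css × CL × τ / F = 28.5 × 1.302 × 14.6 / 0.89 = 608.7 mg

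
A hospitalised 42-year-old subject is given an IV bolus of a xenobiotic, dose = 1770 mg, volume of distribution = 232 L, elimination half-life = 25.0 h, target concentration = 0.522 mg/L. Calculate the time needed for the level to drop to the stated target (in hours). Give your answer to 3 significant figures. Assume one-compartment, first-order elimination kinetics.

96.7 h

C₀ = Dose / Vd = 1770 / 232 = 7.629 mg/L
k = ln2 / t½ = 0.693147 / 25.0 = 0.02773 h⁻¹
t = ln(C₀ / C) / k = ln(7.629 / 0.522) / 0.02773
  = ln(14.61) / 0.02773 = 2.682 / 0.02773 = 96.72 h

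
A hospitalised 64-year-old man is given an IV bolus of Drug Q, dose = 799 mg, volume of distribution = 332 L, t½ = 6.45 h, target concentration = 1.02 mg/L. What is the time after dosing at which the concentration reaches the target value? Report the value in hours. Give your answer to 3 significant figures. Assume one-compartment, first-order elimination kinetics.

7.99 h

C₀ = Dose / Vd = 799.0 / 332 = 2.407 mg/L
k = ln2 / t½ = 0.693147 / 6.45 = 0.1075 h⁻¹
t = ln(C₀ / C) / k = ln(2.407 / 1.02) / 0.1075
  = ln(2.360) / 0.1075 = 0.8587 / 0.1075 = 7.988 h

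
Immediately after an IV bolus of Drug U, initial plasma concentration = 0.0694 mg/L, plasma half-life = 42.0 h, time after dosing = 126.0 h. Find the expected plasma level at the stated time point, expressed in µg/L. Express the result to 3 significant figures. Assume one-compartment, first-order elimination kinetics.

k = ln2 / t½ = 0.693147 / 42.0 = 0.01650 h⁻¹
t / t½ = 126.0 / 42.0 = 3 half-lives
C = C₀ × (1/2)^3 = 0.06940 × 0.1250 = 0.008675 mg/L
Convert: 0.008675 mg/L × 1000 = 8.675 µg/L

8.68 µg/L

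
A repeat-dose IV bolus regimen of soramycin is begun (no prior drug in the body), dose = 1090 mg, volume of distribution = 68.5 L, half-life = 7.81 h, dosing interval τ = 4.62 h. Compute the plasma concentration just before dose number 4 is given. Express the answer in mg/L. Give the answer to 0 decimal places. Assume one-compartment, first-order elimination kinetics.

C₀ per dose = Dose / Vd = 1090 / 68.5 = 15.91 mg/L
k = ln2 / t½ = 0.693147 / 7.81 = 0.08875 h⁻¹
Fraction remaining after one interval: r = e^(−kτ) = e^(−0.08875 × 4.62) = 0.6636
Before dose 4, 3 doses have been given (aged 1τ, 2τ, 3τ).
C_trough = C₀ × (r + r² + … + r^3) = C₀ × r(1−r^3)/(1−r)
        = 15.91 × 0.6636 × (1 − 0.2922) / (1 − 0.6636) = 22.21 mg/L

22 mg/L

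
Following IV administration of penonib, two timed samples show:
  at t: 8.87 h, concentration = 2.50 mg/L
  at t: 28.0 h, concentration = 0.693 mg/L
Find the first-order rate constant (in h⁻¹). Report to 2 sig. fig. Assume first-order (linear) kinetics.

k = ln(C₁/C₂) / (t₂ − t₁) = ln(2.50/0.693) / (28.0 − 8.87)
  = 1.283 / 19.13 = 0.06707 h⁻¹

0.067 h⁻¹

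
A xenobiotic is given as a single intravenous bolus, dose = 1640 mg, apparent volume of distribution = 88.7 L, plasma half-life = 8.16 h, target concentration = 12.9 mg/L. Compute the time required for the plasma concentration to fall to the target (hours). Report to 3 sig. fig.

C₀ = Dose / Vd = 1640 / 88.7 = 18.49 mg/L
k = ln2 / t½ = 0.693147 / 8.16 = 0.08494 h⁻¹
t = ln(C₀ / C) / k = ln(18.49 / 12.9) / 0.08494
  = ln(1.433) / 0.08494 = 0.3598 / 0.08494 = 4.236 h

4.24 h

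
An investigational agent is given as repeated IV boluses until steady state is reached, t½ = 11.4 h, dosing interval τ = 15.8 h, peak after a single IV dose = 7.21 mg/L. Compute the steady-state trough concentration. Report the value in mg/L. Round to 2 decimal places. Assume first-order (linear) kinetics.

k = ln2 / t½ = 0.693147 / 11.4 = 0.06080 h⁻¹
e^(−kτ) = e^(−0.06080 × 15.8) = 0.3826
Accumulation ratio R = 1 / (1 − e^(−kτ)) = 1 / (1 − 0.3826) = 1.620
Steady-state trough = C₀ × R × e^(−kτ) = 7.21 × 1.620 × 0.3826 = 4.469 mg/L

4.47 mg/L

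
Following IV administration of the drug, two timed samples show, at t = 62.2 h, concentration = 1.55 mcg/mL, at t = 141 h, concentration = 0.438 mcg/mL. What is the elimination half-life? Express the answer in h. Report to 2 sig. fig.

43 h

k = ln(C₁/C₂) / (t₂ − t₁) = ln(1.55/0.438) / (141 − 62.2)
  = 1.264 / 78.80 = 0.01604 h⁻¹
t½ = ln2 / k = 0.693147 / 0.01604 = 43.21 h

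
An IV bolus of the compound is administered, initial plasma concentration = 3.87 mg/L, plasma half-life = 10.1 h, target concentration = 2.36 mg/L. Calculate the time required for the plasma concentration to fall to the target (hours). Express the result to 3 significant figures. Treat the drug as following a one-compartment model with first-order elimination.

k = ln2 / t½ = 0.693147 / 10.1 = 0.06863 h⁻¹
t = ln(C₀ / C) / k = ln(3.870 / 2.36) / 0.06863
  = ln(1.640) / 0.06863 = 0.4947 / 0.06863 = 7.208 h

7.21 h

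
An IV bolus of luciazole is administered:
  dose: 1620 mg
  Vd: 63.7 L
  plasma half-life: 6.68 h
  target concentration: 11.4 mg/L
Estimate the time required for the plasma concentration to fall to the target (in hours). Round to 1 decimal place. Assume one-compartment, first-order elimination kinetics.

7.7 h

C₀ = Dose / Vd = 1620 / 63.7 = 25.43 mg/L
k = ln2 / t½ = 0.693147 / 6.68 = 0.1038 h⁻¹
t = ln(C₀ / C) / k = ln(25.43 / 11.4) / 0.1038
  = ln(2.231) / 0.1038 = 0.8024 / 0.1038 = 7.730 h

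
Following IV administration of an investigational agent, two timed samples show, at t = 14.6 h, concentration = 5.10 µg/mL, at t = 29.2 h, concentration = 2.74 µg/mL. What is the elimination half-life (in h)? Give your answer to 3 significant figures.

k = ln(C₁/C₂) / (t₂ − t₁) = ln(5.10/2.74) / (29.2 − 14.6)
  = 0.6213 / 14.60 = 0.04255 h⁻¹
t½ = ln2 / k = 0.693147 / 0.04255 = 16.29 h

16.3 h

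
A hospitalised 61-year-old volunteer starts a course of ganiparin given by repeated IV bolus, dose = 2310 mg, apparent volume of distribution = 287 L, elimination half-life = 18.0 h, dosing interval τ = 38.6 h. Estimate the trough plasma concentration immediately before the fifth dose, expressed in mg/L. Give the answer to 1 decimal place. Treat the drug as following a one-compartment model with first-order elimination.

C₀ per dose = Dose / Vd = 2310 / 287 = 8.049 mg/L
k = ln2 / t½ = 0.693147 / 18.0 = 0.03851 h⁻¹
Fraction remaining after one interval: r = e^(−kτ) = e^(−0.03851 × 38.6) = 0.2262
Before dose 5, 4 doses have been given (aged 1τ, 2τ, 3τ, 4τ).
C_trough = C₀ × (r + r² + … + r^4) = C₀ × r(1−r^4)/(1−r)
        = 8.049 × 0.2262 × (1 − 0.002618) / (1 − 0.2262) = 2.347 mg/L

2.3 mg/L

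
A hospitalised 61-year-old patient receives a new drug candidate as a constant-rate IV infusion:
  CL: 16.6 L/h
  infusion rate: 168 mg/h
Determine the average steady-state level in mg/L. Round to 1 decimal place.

10.1 mg/L

At steady state Css = R₀ / CL = 168 / 16.60 = 10.12 mg/L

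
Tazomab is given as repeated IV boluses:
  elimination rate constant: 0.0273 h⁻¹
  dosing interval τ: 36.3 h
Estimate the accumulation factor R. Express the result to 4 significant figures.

e^(−kτ) = e^(−0.02730 × 36.3) = 0.3712
Accumulation ratio R = 1 / (1 − e^(−kτ)) = 1 / (1 − 0.3712) = 1.590

1.590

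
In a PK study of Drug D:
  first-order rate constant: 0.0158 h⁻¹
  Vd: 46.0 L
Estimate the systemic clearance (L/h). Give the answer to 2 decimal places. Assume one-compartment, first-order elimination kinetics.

CL = k × Vd = 0.0158 × 46.0 = 0.7268 L/h

0.73 L/h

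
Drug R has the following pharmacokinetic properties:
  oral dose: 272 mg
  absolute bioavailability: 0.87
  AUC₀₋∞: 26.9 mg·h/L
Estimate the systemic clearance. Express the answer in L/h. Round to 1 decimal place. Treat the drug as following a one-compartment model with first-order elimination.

8.8 L/h

CL = F·Dose / AUC = 0.87 × 272 / 26.9 = 8.797 L/h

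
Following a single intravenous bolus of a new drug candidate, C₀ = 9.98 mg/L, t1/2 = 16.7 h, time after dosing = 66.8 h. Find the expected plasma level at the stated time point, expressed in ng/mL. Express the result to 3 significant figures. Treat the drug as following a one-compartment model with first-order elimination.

624 ng/mL

k = ln2 / t½ = 0.693147 / 16.7 = 0.04151 h⁻¹
C = C₀ · e^(−k·t) = 9.980 × e^(−0.04151 × 66.8)
  = 9.980 × 0.06248 = 0.6236 mg/L
Convert: 0.6236 mg/L × 1000 = 623.6 ng/mL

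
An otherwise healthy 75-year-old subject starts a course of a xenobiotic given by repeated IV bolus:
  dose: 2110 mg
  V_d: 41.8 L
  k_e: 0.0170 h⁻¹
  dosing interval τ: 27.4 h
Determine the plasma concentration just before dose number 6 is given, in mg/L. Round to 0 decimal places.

77 mg/L

C₀ per dose = Dose / Vd = 2110 / 41.8 = 50.48 mg/L
Fraction remaining after one interval: r = e^(−kτ) = e^(−0.01700 × 27.4) = 0.6276
Before dose 6, 5 doses have been given (aged 1τ, 2τ, 3τ, 4τ, 5τ).
C_trough = C₀ × (r + r² + … + r^5) = C₀ × r(1−r^5)/(1−r)
        = 50.48 × 0.6276 × (1 − 0.09737) / (1 − 0.6276) = 76.79 mg/L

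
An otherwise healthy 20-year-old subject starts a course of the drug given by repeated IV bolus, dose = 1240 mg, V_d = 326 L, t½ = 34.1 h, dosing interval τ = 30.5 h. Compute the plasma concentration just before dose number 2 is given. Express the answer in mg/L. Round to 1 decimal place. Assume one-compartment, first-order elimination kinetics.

C₀ per dose = Dose / Vd = 1240 / 326 = 3.804 mg/L
k = ln2 / t½ = 0.693147 / 34.1 = 0.02033 h⁻¹
Fraction remaining after one interval: r = e^(−kτ) = e^(−0.02033 × 30.5) = 0.5379
Before dose 2, 1 dose has been given (aged 1τ).
C_trough = C₀ × r = 3.804 × 0.5379 = 2.046 mg/L

2.0 mg/L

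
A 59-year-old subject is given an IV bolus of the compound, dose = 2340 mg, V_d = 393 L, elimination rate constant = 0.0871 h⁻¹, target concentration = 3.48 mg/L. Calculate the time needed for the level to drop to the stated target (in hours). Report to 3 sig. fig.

6.17 h

C₀ = Dose / Vd = 2340 / 393 = 5.954 mg/L
t = ln(C₀ / C) / k = ln(5.954 / 3.48) / 0.08710
  = ln(1.711) / 0.08710 = 0.5371 / 0.08710 = 6.166 h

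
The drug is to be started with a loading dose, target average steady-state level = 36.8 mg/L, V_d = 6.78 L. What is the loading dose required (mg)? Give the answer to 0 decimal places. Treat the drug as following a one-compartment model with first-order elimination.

250 mg

LD = Css × Vd = 36.8 × 6.78 = 249.5 mg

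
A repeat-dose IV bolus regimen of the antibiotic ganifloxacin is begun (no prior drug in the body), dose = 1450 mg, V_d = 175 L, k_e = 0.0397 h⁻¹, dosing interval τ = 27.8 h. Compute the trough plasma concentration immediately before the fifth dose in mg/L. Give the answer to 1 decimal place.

4.1 mg/L

C₀ per dose = Dose / Vd = 1450 / 175 = 8.286 mg/L
Fraction remaining after one interval: r = e^(−kτ) = e^(−0.03970 × 27.8) = 0.3317
Before dose 5, 4 doses have been given (aged 1τ, 2τ, 3τ, 4τ).
C_trough = C₀ × (r + r² + … + r^4) = C₀ × r(1−r^4)/(1−r)
        = 8.286 × 0.3317 × (1 − 0.01211) / (1 − 0.3317) = 4.063 mg/L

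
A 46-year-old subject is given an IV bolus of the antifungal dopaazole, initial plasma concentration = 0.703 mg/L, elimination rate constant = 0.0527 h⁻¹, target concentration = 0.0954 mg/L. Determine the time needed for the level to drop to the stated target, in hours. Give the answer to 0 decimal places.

t = ln(C₀ / C) / k = ln(0.7030 / 0.0954) / 0.05270
  = ln(7.369) / 0.05270 = 1.997 / 0.05270 = 37.89 h

38 h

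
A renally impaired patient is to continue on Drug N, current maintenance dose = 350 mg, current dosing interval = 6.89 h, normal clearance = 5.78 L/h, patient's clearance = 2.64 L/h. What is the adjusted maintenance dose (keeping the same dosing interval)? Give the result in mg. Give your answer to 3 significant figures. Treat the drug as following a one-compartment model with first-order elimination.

To keep the same average steady-state level, dosing rate must scale with clearance.
CL ratio = 2.64 / 5.78 = 0.4567
New dose (same interval) = 350 × 0.4567 = 159.8 mg

160 mg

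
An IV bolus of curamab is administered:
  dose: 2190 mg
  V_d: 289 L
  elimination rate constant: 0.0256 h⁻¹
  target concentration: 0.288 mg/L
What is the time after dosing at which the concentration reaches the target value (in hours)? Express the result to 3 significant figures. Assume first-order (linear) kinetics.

128 h

C₀ = Dose / Vd = 2190 / 289 = 7.578 mg/L
t = ln(C₀ / C) / k = ln(7.578 / 0.288) / 0.02560
  = ln(26.31) / 0.02560 = 3.270 / 0.02560 = 127.7 h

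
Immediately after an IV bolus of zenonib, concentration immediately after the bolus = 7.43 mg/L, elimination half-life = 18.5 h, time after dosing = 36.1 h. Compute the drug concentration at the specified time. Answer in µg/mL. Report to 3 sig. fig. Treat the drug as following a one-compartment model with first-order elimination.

1.92 µg/mL

k = ln2 / t½ = 0.693147 / 18.5 = 0.03747 h⁻¹
C = C₀ · e^(−k·t) = 7.430 × e^(−0.03747 × 36.1)
  = 7.430 × 0.2585 = 1.921 mg/L
(1.921 mg/L = 1.921 µg/mL)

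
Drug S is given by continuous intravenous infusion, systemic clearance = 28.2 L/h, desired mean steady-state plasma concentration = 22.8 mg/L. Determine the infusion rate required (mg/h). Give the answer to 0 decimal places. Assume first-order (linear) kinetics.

643 mg/h

At steady state, infusion rate R₀ = Css × CL = 22.8 × 28.20 = 643.0 mg/h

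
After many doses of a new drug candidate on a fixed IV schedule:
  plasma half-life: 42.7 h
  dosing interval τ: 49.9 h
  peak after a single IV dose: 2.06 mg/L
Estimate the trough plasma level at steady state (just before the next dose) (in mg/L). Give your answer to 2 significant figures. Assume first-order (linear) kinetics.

k = ln2 / t½ = 0.693147 / 42.7 = 0.01623 h⁻¹
e^(−kτ) = e^(−0.01623 × 49.9) = 0.4449
Accumulation ratio R = 1 / (1 − e^(−kτ)) = 1 / (1 − 0.4449) = 1.801
Steady-state trough = C₀ × R × e^(−kτ) = 2.06 × 1.801 × 0.4449 = 1.651 mg/L

1.7 mg/L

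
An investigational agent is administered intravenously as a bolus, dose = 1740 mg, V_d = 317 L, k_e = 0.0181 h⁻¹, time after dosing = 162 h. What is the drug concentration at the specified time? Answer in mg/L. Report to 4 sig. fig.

C₀ = Dose / Vd = 1740 / 317 = 5.489 mg/L
C = C₀ · e^(−k·t) = 5.489 × e^(−0.01810 × 162)
  = 5.489 × 0.05328 = 0.2925 mg/L

0.2925 mg/L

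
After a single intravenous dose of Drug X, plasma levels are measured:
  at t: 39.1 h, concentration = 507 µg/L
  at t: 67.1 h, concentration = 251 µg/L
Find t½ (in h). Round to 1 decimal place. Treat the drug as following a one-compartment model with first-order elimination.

27.6 h

k = ln(C₁/C₂) / (t₂ − t₁) = ln(507/251) / (67.1 − 39.1)
  = 0.7031 / 28.00 = 0.02511 h⁻¹
t½ = ln2 / k = 0.693147 / 0.02511 = 27.60 h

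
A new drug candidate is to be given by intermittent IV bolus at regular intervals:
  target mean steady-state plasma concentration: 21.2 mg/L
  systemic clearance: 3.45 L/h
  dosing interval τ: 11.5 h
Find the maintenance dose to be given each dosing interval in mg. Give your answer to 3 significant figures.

At steady state, Dose/τ = Css × CL.
Dose = Css × CL × τ = 21.2 × 3.450 × 11.5 = 841.1 mg

841 mg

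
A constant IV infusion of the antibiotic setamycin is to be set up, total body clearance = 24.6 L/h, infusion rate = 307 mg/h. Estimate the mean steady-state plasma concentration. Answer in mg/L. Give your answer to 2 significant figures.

At steady state Css = R₀ / CL = 307 / 24.60 = 12.48 mg/L

12 mg/L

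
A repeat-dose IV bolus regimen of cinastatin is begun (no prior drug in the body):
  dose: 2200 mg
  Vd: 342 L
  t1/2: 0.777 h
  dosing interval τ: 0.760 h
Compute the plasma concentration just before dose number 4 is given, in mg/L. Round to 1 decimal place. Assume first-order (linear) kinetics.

C₀ per dose = Dose / Vd = 2200 / 342 = 6.433 mg/L
k = ln2 / t½ = 0.693147 / 0.777 = 0.8921 h⁻¹
Fraction remaining after one interval: r = e^(−kτ) = e^(−0.8921 × 0.760) = 0.5076
Before dose 4, 3 doses have been given (aged 1τ, 2τ, 3τ).
C_trough = C₀ × (r + r² + … + r^3) = C₀ × r(1−r^3)/(1−r)
        = 6.433 × 0.5076 × (1 − 0.1308) / (1 − 0.5076) = 5.764 mg/L

5.8 mg/L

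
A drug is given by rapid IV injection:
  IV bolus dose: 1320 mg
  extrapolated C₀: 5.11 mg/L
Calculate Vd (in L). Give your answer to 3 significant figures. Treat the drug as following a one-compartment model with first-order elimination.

258 L

Vd = Dose / C₀ = 1320 / 5.11 = 258.3 L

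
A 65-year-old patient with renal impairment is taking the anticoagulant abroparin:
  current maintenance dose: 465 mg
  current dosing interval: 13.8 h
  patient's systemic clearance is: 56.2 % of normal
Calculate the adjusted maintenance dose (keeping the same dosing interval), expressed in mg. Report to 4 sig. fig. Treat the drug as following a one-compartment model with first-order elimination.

To keep the same average steady-state level, dosing rate must scale with clearance.
CL ratio = 56.2 / 100 = 0.5620
New dose (same interval) = 465 × 0.5620 = 261.3 mg

261.3 mg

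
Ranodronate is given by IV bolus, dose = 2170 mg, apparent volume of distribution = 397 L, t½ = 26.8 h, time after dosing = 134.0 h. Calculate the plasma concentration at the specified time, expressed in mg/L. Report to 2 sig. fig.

C₀ = Dose / Vd = 2170 / 397 = 5.466 mg/L
k = ln2 / t½ = 0.693147 / 26.8 = 0.02586 h⁻¹
t / t½ = 134.0 / 26.8 = 5 half-lives
C = C₀ × (1/2)^5 = 5.466 × 0.03125 = 0.1708 mg/L

0.17 mg/L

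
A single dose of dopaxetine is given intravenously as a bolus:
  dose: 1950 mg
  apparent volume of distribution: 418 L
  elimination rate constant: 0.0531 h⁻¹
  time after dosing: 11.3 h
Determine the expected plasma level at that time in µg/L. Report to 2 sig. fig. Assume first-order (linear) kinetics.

C₀ = Dose / Vd = 1950 / 418 = 4.665 mg/L
C = C₀ · e^(−k·t) = 4.665 × e^(−0.05310 × 11.3)
  = 4.665 × 0.5488 = 2.560 mg/L
Convert: 2.560 mg/L × 1000 = 2560 µg/L

2600 µg/L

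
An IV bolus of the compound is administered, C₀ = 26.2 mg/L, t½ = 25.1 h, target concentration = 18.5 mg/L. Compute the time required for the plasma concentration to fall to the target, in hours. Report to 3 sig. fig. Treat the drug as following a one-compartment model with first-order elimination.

12.6 h

k = ln2 / t½ = 0.693147 / 25.1 = 0.02762 h⁻¹
t = ln(C₀ / C) / k = ln(26.20 / 18.5) / 0.02762
  = ln(1.416) / 0.02762 = 0.3478 / 0.02762 = 12.59 h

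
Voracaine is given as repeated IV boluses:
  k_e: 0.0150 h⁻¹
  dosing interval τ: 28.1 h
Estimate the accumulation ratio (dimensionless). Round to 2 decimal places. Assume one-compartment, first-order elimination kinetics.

e^(−kτ) = e^(−0.01500 × 28.1) = 0.6561
Accumulation ratio R = 1 / (1 − e^(−kτ)) = 1 / (1 − 0.6561) = 2.908

2.91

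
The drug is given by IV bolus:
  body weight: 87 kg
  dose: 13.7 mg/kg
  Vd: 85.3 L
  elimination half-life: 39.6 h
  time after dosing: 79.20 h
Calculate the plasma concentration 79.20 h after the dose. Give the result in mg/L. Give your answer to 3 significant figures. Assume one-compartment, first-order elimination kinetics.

Total dose = 13.7 × 87 = 1192 mg
C₀ = Dose / Vd = 1192 / 85.3 = 13.97 mg/L
k = ln2 / t½ = 0.693147 / 39.6 = 0.01750 h⁻¹
t / t½ = 79.20 / 39.6 = 2 half-lives
C = C₀ × (1/2)^2 = 13.97 × 0.2500 = 3.493 mg/L

3.49 mg/L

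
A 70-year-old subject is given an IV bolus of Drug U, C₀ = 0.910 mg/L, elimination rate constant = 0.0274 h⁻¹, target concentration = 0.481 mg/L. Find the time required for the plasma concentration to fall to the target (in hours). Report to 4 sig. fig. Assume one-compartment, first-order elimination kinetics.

t = ln(C₀ / C) / k = ln(0.9100 / 0.481) / 0.02740
  = ln(1.892) / 0.02740 = 0.6376 / 0.02740 = 23.27 h

23.27 h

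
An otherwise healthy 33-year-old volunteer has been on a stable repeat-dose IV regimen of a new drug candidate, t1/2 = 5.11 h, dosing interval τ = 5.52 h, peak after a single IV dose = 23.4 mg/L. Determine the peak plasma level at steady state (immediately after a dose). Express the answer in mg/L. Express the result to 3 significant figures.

44.4 mg/L

k = ln2 / t½ = 0.693147 / 5.11 = 0.1356 h⁻¹
e^(−kτ) = e^(−0.1356 × 5.52) = 0.4731
Accumulation ratio R = 1 / (1 − e^(−kτ)) = 1 / (1 − 0.4731) = 1.898
Steady-state peak = C₀ × R = 23.4 × 1.898 = 44.41 mg/L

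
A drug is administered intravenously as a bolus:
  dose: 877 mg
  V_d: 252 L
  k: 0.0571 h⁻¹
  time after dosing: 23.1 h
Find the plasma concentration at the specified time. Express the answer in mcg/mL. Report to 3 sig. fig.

0.931 mcg/mL

C₀ = Dose / Vd = 877.0 / 252 = 3.480 mg/L
C = C₀ · e^(−k·t) = 3.480 × e^(−0.05710 × 23.1)
  = 3.480 × 0.2674 = 0.9306 mg/L
(0.9306 mg/L = 0.9306 mcg/mL)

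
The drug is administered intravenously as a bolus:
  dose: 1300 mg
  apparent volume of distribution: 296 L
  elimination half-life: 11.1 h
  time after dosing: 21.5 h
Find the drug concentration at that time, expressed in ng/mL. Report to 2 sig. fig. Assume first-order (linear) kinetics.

C₀ = Dose / Vd = 1300 / 296 = 4.392 mg/L
k = ln2 / t½ = 0.693147 / 11.1 = 0.06245 h⁻¹
C = C₀ · e^(−k·t) = 4.392 × e^(−0.06245 × 21.5)
  = 4.392 × 0.2611 = 1.147 mg/L
Convert: 1.147 mg/L × 1000 = 1147 ng/mL

1100 ng/mL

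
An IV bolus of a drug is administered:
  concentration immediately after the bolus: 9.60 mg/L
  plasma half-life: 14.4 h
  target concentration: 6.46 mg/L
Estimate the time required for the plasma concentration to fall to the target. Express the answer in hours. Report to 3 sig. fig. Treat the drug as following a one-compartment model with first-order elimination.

8.23 h

k = ln2 / t½ = 0.693147 / 14.4 = 0.04814 h⁻¹
t = ln(C₀ / C) / k = ln(9.600 / 6.46) / 0.04814
  = ln(1.486) / 0.04814 = 0.3961 / 0.04814 = 8.228 h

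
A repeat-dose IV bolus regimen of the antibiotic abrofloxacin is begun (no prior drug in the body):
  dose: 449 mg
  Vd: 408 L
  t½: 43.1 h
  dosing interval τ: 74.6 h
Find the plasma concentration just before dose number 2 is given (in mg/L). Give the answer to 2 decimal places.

0.33 mg/L

C₀ per dose = Dose / Vd = 449 / 408 = 1.100 mg/L
k = ln2 / t½ = 0.693147 / 43.1 = 0.01608 h⁻¹
Fraction remaining after one interval: r = e^(−kτ) = e^(−0.01608 × 74.6) = 0.3013
Before dose 2, 1 dose has been given (aged 1τ).
C_trough = C₀ × r = 1.100 × 0.3013 = 0.3314 mg/L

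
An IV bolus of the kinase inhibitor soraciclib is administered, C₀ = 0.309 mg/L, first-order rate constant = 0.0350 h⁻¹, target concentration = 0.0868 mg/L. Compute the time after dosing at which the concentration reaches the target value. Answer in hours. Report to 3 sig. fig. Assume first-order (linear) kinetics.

36.3 h

t = ln(C₀ / C) / k = ln(0.3090 / 0.0868) / 0.03500
  = ln(3.560) / 0.03500 = 1.270 / 0.03500 = 36.29 h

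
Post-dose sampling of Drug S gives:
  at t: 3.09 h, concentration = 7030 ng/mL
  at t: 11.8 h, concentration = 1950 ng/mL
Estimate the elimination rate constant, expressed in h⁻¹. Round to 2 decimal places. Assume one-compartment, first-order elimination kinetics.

k = ln(C₁/C₂) / (t₂ − t₁) = ln(7030/1950) / (11.8 − 3.09)
  = 1.282 / 8.710 = 0.1472 h⁻¹

0.15 h⁻¹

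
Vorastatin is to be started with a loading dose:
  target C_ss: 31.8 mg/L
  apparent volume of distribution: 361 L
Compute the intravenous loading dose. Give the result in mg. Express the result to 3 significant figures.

LD = Css × Vd = 31.8 × 361 = 11480 mg

11500 mg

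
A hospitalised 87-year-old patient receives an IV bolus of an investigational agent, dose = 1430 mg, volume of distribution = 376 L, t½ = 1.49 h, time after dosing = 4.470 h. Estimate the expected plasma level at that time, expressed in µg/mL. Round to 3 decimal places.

C₀ = Dose / Vd = 1430 / 376 = 3.803 mg/L
k = ln2 / t½ = 0.693147 / 1.49 = 0.4652 h⁻¹
t / t½ = 4.470 / 1.49 = 3 half-lives
C = C₀ × (1/2)^3 = 3.803 × 0.1250 = 0.4754 mg/L
(0.4754 mg/L = 0.4754 µg/mL)

0.475 µg/mL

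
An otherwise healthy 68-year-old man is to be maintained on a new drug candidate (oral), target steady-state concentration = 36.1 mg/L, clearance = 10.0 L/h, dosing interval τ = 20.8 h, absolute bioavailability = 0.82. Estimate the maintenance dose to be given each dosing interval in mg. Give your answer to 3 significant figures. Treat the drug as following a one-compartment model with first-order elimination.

9160 mg

At steady state, F × (Dose/τ) = Css × CL.
Dose = Css × CL × τ / F = 36.1 × 10.00 × 20.8 / 0.82 = 9157 mg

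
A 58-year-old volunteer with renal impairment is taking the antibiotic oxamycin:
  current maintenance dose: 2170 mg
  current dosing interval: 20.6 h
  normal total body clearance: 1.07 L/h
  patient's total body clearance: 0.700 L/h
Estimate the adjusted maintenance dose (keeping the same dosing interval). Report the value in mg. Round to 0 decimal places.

1420 mg

To keep the same average steady-state level, dosing rate must scale with clearance.
CL ratio = 0.700 / 1.07 = 0.6542
New dose (same interval) = 2170 × 0.6542 = 1420 mg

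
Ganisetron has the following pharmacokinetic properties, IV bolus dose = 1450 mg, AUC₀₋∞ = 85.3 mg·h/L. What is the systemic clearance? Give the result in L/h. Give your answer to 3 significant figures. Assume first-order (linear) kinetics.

17.0 L/h

CL = Dose / AUC = 1450 / 85.3 = 17.00 L/h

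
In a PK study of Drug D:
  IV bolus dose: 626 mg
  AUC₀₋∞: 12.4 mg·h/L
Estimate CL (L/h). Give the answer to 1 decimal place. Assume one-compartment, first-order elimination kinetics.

CL = Dose / AUC = 626 / 12.4 = 50.48 L/h

50.5 L/h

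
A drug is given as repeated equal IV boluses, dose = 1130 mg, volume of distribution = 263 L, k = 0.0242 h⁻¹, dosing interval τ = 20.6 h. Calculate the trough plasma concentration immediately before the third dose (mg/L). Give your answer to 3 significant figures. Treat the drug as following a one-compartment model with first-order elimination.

4.20 mg/L

C₀ per dose = Dose / Vd = 1130 / 263 = 4.297 mg/L
Fraction remaining after one interval: r = e^(−kτ) = e^(−0.02420 × 20.6) = 0.6074
Before dose 3, 2 doses have been given (aged 1τ, 2τ).
C_trough = C₀ × (r + r²) = 4.297 × (0.6074 + 0.3689) = 4.195 mg/L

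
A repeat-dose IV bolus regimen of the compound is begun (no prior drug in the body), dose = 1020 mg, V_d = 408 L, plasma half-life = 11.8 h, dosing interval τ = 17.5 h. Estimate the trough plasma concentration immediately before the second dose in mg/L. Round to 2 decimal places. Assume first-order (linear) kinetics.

C₀ per dose = Dose / Vd = 1020 / 408 = 2.500 mg/L
k = ln2 / t½ = 0.693147 / 11.8 = 0.05874 h⁻¹
Fraction remaining after one interval: r = e^(−kτ) = e^(−0.05874 × 17.5) = 0.3577
Before dose 2, 1 dose has been given (aged 1τ).
C_trough = C₀ × r = 2.500 × 0.3577 = 0.8943 mg/L

0.89 mg/L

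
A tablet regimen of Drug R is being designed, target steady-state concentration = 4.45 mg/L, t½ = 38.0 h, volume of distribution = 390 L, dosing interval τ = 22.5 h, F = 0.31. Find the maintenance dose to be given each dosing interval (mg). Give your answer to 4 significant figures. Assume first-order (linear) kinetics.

2298 mg

k = ln2 / t½ = 0.693147 / 38.0 = 0.01824 h⁻¹
CL = k × Vd = 0.01824 × 390 = 7.114 L/h
At steady state, F × (Dose/τ) = Css × CL.
Dose = Css × CL × τ / F = 4.45 × 7.114 × 22.5 / 0.31 = 2298 mg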